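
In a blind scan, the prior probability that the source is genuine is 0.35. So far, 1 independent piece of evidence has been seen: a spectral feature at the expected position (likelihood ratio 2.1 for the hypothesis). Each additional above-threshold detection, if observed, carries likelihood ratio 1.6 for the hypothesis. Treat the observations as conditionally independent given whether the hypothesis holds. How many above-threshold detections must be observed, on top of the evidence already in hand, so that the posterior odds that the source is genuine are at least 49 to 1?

9

Prior odds = 0.35/0.65 = 7/13.
Bayes factor of the evidence already in hand = 2.1.
Odds after that evidence = (7/13) × 2.1 = 147/130.
Target odds = 49.
Need 1.6ⁿ ≥ 49 ÷ (147/130) = 130/3.
1.6⁸ = 16777216/390625 falls short of 130/3 but 1.6⁹ = 134217728/1953125 reaches it, so n = 9.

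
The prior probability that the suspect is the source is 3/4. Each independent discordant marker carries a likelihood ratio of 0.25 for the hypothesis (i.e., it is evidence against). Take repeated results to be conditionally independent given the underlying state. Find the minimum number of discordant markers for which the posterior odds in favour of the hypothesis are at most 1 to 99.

Prior odds: 0.75 ÷ 0.25 = 3.
Likelihood ratio per discordant marker = 0.25.
Target odds = 1/99.
Need 3 × 0.25ⁿ ≤ 1/99, i.e. 0.25ⁿ ≤ 1/297.
0.25⁴ = 0.00390625 is still above 1/297 but 0.25⁵ = 1/1024 is at or below it, so n = 5.

5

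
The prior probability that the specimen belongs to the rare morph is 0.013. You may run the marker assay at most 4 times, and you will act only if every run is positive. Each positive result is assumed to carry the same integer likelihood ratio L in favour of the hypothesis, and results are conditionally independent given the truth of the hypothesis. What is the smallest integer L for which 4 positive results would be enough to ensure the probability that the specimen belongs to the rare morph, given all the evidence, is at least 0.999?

17

Prior odds = 0.013/0.987 = 13/987.
Target odds = 0.999/0.001 = 999.
Need L⁴ ≥ 999 ÷ (13/987) = 986013/13.
16⁴ = 65536 < 986013/13 ≤ 83521 = 17⁴, so L = 17.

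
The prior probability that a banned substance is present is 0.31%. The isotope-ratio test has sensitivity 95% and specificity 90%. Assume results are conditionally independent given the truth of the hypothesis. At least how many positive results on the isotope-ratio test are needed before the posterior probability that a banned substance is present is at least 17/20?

Prior odds: 0.0031 ÷ 0.9969 = 31/9969.
False-positive rate = 1 − 0.9 = 0.1; likelihood ratio of a positive = 0.95/0.1 = 9.5.
Target odds: 0.85 ÷ 0.15 = 17/3.
Need (31/9969) × 9.5ⁿ ≥ 17/3, i.e. 9.5ⁿ ≥ 56491/31.
9.5³ = 857.375 falls short of 56491/31 but 9.5⁴ = 8145.0625 reaches it, so n = 4.

4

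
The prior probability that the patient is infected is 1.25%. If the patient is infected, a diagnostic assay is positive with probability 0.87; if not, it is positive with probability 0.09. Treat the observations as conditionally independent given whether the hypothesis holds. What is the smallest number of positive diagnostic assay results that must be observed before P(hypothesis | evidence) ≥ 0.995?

5

Prior odds: 0.0125 ÷ 0.9875 = 1/79.
Likelihood ratio of a positive = 0.87/0.09 = 29/3.
Target posterior odds = 0.995/0.005 = 199.
Require (29/3)ⁿ ≥ 199 ÷ (1/79) = 15721.
(29/3)⁴ = 707281/81 falls short of 15721 but (29/3)⁵ = 20511149/243 reaches it, so n = 5.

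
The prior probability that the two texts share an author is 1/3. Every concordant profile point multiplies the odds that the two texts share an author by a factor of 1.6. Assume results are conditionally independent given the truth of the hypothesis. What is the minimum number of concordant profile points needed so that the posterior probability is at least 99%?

Prior odds = (1/3)/(2/3) = 0.5.
Likelihood ratio per concordant profile point = 1.6.
Target odds: 0.99 ÷ 0.01 = 99.
Need 0.5 × 1.6ⁿ ≥ 99, i.e. 1.6ⁿ ≥ 198.
1.6¹¹ ≈175.922 falls short of 198 but 1.6¹² ≈281.475 reaches it, so n = 12.

12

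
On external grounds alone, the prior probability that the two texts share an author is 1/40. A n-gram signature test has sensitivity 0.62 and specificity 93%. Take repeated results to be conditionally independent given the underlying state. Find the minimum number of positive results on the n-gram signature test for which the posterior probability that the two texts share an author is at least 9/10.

3

Prior odds: 0.025 ÷ 0.975 = 1/39.
False-positive rate = 1 − 0.93 = 0.07; likelihood ratio of a positive = 0.62/0.07 = 62/7.
Target odds: 0.9 ÷ 0.1 = 9.
Need (1/39) × (62/7)ⁿ ≥ 9, i.e. (62/7)ⁿ ≥ 351.
(62/7)² = 3844/49 falls short of 351 but (62/7)³ = 238328/343 reaches it, so n = 3.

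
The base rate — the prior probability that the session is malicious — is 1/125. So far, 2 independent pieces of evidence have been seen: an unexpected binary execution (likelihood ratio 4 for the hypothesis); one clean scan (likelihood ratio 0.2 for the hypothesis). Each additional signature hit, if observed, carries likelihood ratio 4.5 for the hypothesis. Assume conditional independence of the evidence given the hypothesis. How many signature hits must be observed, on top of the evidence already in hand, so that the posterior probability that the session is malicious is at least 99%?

Prior odds = 0.008/0.992 = 1/124.
Combined Bayes factor of the evidence already in hand = 4 × 0.2 = 0.8.
Odds after that evidence = (1/124) × 0.8 = 1/155.
Target odds = 0.99/0.01 = 99.
Need 4.5ⁿ ≥ 99 ÷ (1/155) = 15345.
4.5⁶ = 8303.765625 falls short of 15345 but 4.5⁷ = 4782969/128 reaches it, so n = 7.

7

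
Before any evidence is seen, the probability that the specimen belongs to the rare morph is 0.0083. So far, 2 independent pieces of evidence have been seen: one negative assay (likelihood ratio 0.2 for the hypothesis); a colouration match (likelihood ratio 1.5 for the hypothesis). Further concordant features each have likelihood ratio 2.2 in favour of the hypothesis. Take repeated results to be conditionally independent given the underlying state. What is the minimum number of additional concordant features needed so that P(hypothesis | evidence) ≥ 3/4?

Prior odds = 0.0083/0.9917 = 83/9917.
Combined Bayes factor of the evidence already in hand = 0.2 × 1.5 = 0.3.
Odds after that evidence = (83/9917) × 0.3 = 249/99170.
Target odds = 0.75/0.25 = 3.
Need 2.2ⁿ ≥ 3 ÷ (249/99170) = 99170/83.
2.2⁸ = 214358881/390625 falls short of 99170/83 but 2.2⁹ ≈1207.27 reaches it, so n = 9.

9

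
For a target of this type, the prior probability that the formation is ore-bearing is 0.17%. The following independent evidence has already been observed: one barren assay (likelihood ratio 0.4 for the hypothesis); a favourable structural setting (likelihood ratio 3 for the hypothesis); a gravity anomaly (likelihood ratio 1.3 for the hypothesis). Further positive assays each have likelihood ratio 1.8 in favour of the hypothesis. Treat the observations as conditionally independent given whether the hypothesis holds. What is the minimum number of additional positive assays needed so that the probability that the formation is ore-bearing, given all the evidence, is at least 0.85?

Prior odds = 0.0017/0.9983 = 17/9983.
Combined Bayes factor of the evidence already in hand = 0.4 × 3 × 1.3 = 1.56.
Odds after that evidence = (17/9983) × 1.56 = 663/249575.
Target odds = 0.85/0.15 = 17/3.
Need 1.8ⁿ ≥ 17/3 ÷ (663/249575) = 249575/117.
1.8¹³ ≈2082.3 falls short of 249575/117 but 1.8¹⁴ ≈3748.13 reaches it, so n = 14.

14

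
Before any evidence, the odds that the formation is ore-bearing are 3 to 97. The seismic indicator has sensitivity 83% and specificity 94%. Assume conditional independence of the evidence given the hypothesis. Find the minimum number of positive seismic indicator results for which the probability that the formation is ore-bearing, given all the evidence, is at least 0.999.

4

Prior odds = 3/97.
False-positive rate = 1 − 0.94 = 0.06; likelihood ratio of a positive = 0.83/0.06 = 83/6.
Target odds: 0.999 ÷ 0.001 = 999.
Require (83/6)ⁿ ≥ 999 ÷ (3/97) = 32301.
(83/6)³ = 571787/216 falls short of 32301 but (83/6)⁴ = 47458321/1296 reaches it, so n = 4.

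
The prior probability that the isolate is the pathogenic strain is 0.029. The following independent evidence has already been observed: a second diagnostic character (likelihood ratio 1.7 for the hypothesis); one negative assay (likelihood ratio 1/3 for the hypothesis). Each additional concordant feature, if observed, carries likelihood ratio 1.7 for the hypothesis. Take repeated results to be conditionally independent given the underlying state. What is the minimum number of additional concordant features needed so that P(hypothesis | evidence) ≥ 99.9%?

Prior odds = 0.029/0.971 = 29/971.
Combined Bayes factor of the evidence already in hand = 1.7 × (1/3) = 17/30.
Odds after that evidence = (29/971) × 17/30 = 493/29130.
Target odds = 0.999/0.001 = 999.
Need 1.7ⁿ ≥ 999 ÷ (493/29130) = 29100870/493.
1.7²⁰ ≈40642.3 falls short of 29100870/493 but 1.7²¹ ≈69091.9 reaches it, so n = 21.

21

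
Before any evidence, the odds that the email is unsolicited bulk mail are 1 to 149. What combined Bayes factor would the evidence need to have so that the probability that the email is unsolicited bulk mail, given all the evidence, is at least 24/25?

Prior odds = 1/149.
Target odds = 0.96/0.04 = 24.
Required Bayes factor = 24 ÷ (1/149) = 3576.

3576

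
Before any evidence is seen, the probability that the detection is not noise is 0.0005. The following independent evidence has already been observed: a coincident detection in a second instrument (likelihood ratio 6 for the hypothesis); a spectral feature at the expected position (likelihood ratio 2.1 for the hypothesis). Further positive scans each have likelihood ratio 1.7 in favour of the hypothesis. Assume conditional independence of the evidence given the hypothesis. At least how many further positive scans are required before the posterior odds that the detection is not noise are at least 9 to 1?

14

Prior odds = 0.0005/0.9995 = 1/1999.
Combined Bayes factor of the evidence already in hand = 6 × 2.1 = 12.6.
Odds after that evidence = (1/1999) × 12.6 = 63/9995.
Target odds = 9.
Need 1.7ⁿ ≥ 9 ÷ (63/9995) = 9995/7.
1.7¹³ ≈990.458 falls short of 9995/7 but 1.7¹⁴ ≈1683.78 reaches it, so n = 14.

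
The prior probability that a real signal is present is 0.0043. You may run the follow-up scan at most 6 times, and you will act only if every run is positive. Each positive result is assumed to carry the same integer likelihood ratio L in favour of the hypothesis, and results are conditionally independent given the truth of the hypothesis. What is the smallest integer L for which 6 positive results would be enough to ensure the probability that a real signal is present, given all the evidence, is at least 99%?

Prior odds = 0.0043/0.9957 = 43/9957.
Target odds = 0.99/0.01 = 99.
Need L⁶ ≥ 99 ÷ (43/9957) = 985743/43.
5⁶ = 15625 < 985743/43 ≤ 46656 = 6⁶, so L = 6.

6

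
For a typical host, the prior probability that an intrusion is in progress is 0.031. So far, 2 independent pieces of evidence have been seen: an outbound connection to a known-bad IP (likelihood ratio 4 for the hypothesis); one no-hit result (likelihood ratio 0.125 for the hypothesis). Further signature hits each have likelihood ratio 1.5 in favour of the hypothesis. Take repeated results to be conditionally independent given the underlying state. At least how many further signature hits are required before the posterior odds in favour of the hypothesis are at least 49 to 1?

20

Prior odds = 0.031/0.969 = 31/969.
Combined Bayes factor of the evidence already in hand = 4 × 0.125 = 0.5.
Odds after that evidence = (31/969) × 0.5 = 31/1938.
Target odds = 49.
Need 1.5ⁿ ≥ 49 ÷ (31/1938) = 94962/31.
1.5¹⁹ ≈2216.84 falls short of 94962/31 but 1.5²⁰ ≈3325.26 reaches it, so n = 20.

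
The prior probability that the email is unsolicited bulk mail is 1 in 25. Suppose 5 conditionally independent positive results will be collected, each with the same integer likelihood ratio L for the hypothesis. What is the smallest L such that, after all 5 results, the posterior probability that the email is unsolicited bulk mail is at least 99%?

5

Prior odds = 0.04/0.96 = 1/24.
Target odds = 0.99/0.01 = 99.
Need L⁵ ≥ 99 ÷ (1/24) = 2376.
4⁵ = 1024 < 2376 ≤ 3125 = 5⁵, so L = 5.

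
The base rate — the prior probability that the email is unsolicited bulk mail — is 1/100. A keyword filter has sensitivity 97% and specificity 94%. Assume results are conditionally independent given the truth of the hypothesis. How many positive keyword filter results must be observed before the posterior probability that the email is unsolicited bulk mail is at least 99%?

Prior odds = 0.01/0.99 = 1/99.
False-positive rate = 1 − 0.94 = 0.06; likelihood ratio of a positive = 0.97/0.06 = 97/6.
Target odds: 0.99 ÷ 0.01 = 99.
Require (97/6)ⁿ ≥ 99 ÷ (1/99) = 9801.
(97/6)³ = 912673/216 falls short of 9801 but (97/6)⁴ = 88529281/1296 reaches it, so n = 4.

4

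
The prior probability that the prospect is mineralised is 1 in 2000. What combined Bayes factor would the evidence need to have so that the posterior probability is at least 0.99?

197901

Prior odds = 0.0005/0.9995 = 1/1999.
Target odds = 0.99/0.01 = 99.
Required Bayes factor = 99 ÷ (1/1999) = 197901.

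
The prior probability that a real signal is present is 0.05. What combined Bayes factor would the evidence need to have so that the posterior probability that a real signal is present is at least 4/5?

76

Prior odds = 0.05/0.95 = 1/19.
Target odds = 0.8/0.2 = 4.
Required Bayes factor = 4 ÷ (1/19) = 76.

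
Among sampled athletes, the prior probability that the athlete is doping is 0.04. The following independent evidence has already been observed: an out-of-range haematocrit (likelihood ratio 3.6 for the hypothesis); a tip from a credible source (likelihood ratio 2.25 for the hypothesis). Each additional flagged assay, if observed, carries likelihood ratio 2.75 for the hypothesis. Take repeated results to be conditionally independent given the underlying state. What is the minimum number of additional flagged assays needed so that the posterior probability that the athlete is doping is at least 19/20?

Prior odds = 0.04/0.96 = 1/24.
Combined Bayes factor of the evidence already in hand = 3.6 × 2.25 = 8.1.
Odds after that evidence = (1/24) × 8.1 = 0.3375.
Target odds = 0.95/0.05 = 19.
Need 2.75ⁿ ≥ 19 ÷ 0.3375 = 1520/27.
2.75³ = 20.796875 falls short of 1520/27 but 2.75⁴ = 57.19140625 reaches it, so n = 4.

4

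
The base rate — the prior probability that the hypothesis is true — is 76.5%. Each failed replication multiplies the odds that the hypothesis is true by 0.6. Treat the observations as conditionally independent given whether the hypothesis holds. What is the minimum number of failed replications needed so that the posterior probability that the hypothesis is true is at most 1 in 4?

Prior odds: 0.765 ÷ 0.235 = 153/47.
Likelihood ratio per failed replication = 0.6.
Target posterior odds = 0.25/0.75 = 1/3.
Need (153/47) × 0.6ⁿ ≤ 1/3, i.e. 0.6ⁿ ≤ 47/459.
0.6⁴ = 0.1296 is still above 47/459 but 0.6⁵ = 0.07776 is at or below it, so n = 5.

5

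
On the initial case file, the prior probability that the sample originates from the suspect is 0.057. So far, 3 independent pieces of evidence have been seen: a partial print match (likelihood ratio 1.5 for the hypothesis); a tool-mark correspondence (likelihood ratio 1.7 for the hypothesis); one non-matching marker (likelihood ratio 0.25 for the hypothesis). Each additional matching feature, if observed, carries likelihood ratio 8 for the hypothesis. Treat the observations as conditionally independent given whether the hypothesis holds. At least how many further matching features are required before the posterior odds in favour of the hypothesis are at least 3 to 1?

Prior odds = 0.057/0.943 = 57/943.
Combined Bayes factor of the evidence already in hand = 1.5 × 1.7 × 0.25 = 0.6375.
Odds after that evidence = (57/943) × 0.6375 = 2907/75440.
Target odds = 3.
Need 8ⁿ ≥ 3 ÷ (2907/75440) = 75440/969.
8² = 64 falls short of 75440/969 but 8³ = 512 reaches it, so n = 3.

3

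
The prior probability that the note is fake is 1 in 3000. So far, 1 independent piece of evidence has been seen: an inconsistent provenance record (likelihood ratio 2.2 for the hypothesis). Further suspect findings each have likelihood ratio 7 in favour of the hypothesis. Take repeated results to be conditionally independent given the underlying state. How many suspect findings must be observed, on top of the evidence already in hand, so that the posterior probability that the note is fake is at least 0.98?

6

Prior odds = (1/3000)/(2999/3000) = 1/2999.
Bayes factor of the evidence already in hand = 2.2.
Odds after that evidence = (1/2999) × 2.2 = 11/14995.
Target odds = 0.98/0.02 = 49.
Need 7ⁿ ≥ 49 ÷ (11/14995) = 734755/11.
7⁵ = 16807 falls short of 734755/11 but 7⁶ = 117649 reaches it, so n = 6.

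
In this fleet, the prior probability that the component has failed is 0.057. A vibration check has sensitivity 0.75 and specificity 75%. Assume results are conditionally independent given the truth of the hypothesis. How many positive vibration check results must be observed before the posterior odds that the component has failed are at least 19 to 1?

Prior odds: 0.057 ÷ 0.943 = 57/943.
False-positive rate = 1 − 0.75 = 0.25; likelihood ratio of a positive = 0.75/0.25 = 3.
Target odds = 19.
Need (57/943) × 3ⁿ ≥ 19, i.e. 3ⁿ ≥ 943/3.
3⁵ = 243 falls short of 943/3 but 3⁶ = 729 reaches it, so n = 6.

6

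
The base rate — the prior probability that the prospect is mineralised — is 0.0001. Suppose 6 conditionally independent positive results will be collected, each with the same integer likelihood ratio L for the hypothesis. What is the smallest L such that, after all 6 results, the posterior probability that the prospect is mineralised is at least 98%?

Prior odds = 0.0001/0.9999 = 1/9999.
Target odds = 0.98/0.02 = 49.
Need L⁶ ≥ 49 ÷ (1/9999) = 489951.
8⁶ = 262144 < 489951 ≤ 531441 = 9⁶, so L = 9.

9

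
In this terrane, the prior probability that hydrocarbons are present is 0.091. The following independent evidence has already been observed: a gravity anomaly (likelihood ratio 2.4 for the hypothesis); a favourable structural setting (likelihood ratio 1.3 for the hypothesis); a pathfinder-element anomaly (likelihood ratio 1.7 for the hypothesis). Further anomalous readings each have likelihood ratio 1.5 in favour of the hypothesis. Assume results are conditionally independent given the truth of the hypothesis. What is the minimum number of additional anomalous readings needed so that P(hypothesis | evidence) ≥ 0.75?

Prior odds = 0.091/0.909 = 91/909.
Combined Bayes factor of the evidence already in hand = 2.4 × 1.3 × 1.7 = 5.304.
Odds after that evidence = (91/909) × 5.304 = 20111/37875.
Target odds = 0.75/0.25 = 3.
Need 1.5ⁿ ≥ 3 ÷ (20111/37875) = 113625/20111.
1.5⁴ = 5.0625 falls short of 113625/20111 but 1.5⁵ = 7.59375 reaches it, so n = 5.

5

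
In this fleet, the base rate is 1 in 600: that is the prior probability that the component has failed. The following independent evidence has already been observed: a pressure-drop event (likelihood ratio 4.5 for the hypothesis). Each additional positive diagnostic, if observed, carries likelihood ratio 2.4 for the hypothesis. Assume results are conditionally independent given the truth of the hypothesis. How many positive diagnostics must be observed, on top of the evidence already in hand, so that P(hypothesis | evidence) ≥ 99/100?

11

Prior odds = (1/600)/(599/600) = 1/599.
Bayes factor of the evidence already in hand = 4.5.
Odds after that evidence = (1/599) × 4.5 = 9/1198.
Target odds = 0.99/0.01 = 99.
Need 2.4ⁿ ≥ 99 ÷ (9/1198) = 13178.
2.4¹⁰ ≈6340.34 falls short of 13178 but 2.4¹¹ ≈15216.8 reaches it, so n = 11.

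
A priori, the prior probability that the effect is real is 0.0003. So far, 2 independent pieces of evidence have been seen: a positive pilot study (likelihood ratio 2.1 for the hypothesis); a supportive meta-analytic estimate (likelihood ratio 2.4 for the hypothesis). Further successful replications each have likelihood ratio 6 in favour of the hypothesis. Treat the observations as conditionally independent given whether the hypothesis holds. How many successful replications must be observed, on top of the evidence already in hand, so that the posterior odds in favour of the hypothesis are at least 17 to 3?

5

Prior odds = 0.0003/0.9997 = 3/9997.
Combined Bayes factor of the evidence already in hand = 2.1 × 2.4 = 5.04.
Odds after that evidence = (3/9997) × 5.04 = 378/249925.
Target odds = 17/3.
Need 6ⁿ ≥ 17/3 ÷ (378/249925) = 4248725/1134.
6⁴ = 1296 falls short of 4248725/1134 but 6⁵ = 7776 reaches it, so n = 5.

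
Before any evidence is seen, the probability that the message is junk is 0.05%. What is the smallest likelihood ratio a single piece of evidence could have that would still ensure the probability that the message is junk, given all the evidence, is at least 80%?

7996

Prior odds = 0.0005/0.9995 = 1/1999.
Target odds = 0.8/0.2 = 4.
Required Bayes factor = 4 ÷ (1/1999) = 7996.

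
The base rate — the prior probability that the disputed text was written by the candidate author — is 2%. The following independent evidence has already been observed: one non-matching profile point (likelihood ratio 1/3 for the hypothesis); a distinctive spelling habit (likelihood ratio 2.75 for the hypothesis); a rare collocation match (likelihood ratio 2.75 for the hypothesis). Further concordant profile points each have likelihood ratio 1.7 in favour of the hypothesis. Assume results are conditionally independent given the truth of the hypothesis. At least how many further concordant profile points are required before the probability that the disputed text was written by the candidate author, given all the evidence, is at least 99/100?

15

Prior odds = 0.02/0.98 = 1/49.
Combined Bayes factor of the evidence already in hand = (1/3) × 2.75 × 2.75 = 121/48.
Odds after that evidence = (1/49) × 121/48 = 121/2352.
Target odds = 0.99/0.01 = 99.
Need 1.7ⁿ ≥ 99 ÷ (121/2352) = 21168/11.
1.7¹⁴ ≈1683.78 falls short of 21168/11 but 1.7¹⁵ ≈2862.42 reaches it, so n = 15.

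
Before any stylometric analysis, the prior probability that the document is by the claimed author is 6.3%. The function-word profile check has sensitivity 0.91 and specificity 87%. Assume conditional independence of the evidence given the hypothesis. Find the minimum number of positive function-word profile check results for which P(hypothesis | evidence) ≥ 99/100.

4

Prior odds = 0.063/0.937 = 63/937.
False-positive rate = 1 − 0.87 = 0.13; likelihood ratio of a positive = 0.91/0.13 = 7.
Target posterior odds = 0.99/0.01 = 99.
Require 7ⁿ ≥ 99 ÷ (63/937) = 10307/7.
7³ = 343 falls short of 10307/7 but 7⁴ = 2401 reaches it, so n = 4.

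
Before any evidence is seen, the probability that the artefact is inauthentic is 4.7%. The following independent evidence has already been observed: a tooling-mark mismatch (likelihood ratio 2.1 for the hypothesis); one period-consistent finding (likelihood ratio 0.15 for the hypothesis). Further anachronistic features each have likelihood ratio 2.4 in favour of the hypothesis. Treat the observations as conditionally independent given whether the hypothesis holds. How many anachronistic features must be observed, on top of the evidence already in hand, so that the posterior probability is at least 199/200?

Prior odds = 0.047/0.953 = 47/953.
Combined Bayes factor of the evidence already in hand = 2.1 × 0.15 = 0.315.
Odds after that evidence = (47/953) × 0.315 = 2961/190600.
Target odds = 0.995/0.005 = 199.
Need 2.4ⁿ ≥ 199 ÷ (2961/190600) = 37929400/2961.
2.4¹⁰ ≈6340.34 falls short of 37929400/2961 but 2.4¹¹ ≈15216.8 reaches it, so n = 11.

11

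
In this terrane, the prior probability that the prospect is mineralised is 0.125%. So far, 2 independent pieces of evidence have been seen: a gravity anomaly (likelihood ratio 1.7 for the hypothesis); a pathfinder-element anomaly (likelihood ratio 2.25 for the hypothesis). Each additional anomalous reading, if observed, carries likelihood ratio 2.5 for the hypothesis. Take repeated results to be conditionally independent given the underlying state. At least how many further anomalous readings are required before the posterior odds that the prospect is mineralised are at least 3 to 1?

Prior odds = 0.00125/0.99875 = 1/799.
Combined Bayes factor of the evidence already in hand = 1.7 × 2.25 = 3.825.
Odds after that evidence = (1/799) × 3.825 = 9/1880.
Target odds = 3.
Need 2.5ⁿ ≥ 3 ÷ (9/1880) = 1880/3.
2.5⁷ = 610.3515625 falls short of 1880/3 but 2.5⁸ = 390625/256 reaches it, so n = 8.

8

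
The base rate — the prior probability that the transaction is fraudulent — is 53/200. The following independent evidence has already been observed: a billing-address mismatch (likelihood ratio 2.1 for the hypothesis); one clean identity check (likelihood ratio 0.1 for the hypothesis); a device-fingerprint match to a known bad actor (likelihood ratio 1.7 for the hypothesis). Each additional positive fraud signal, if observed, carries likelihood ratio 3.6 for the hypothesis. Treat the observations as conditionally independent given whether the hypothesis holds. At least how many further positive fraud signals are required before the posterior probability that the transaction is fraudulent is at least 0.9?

Prior odds = 0.265/0.735 = 53/147.
Combined Bayes factor of the evidence already in hand = 2.1 × 0.1 × 1.7 = 0.357.
Odds after that evidence = (53/147) × 0.357 = 901/7000.
Target odds = 0.9/0.1 = 9.
Need 3.6ⁿ ≥ 9 ÷ (901/7000) = 63000/901.
3.6³ = 46.656 falls short of 63000/901 but 3.6⁴ = 167.9616 reaches it, so n = 4.

4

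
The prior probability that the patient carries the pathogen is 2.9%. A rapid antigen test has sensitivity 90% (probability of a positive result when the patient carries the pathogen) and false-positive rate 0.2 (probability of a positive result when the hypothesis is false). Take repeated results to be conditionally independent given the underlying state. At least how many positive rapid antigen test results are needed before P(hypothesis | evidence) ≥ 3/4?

4

Prior odds = 0.029/0.971 = 29/971.
Likelihood ratio of a positive result = 0.9/0.2 = 4.5.
Target posterior odds = 0.75/0.25 = 3.
Require 4.5ⁿ ≥ 3 ÷ (29/971) = 2913/29.
4.5³ = 91.125 falls short of 2913/29 but 4.5⁴ = 410.0625 reaches it, so n = 4.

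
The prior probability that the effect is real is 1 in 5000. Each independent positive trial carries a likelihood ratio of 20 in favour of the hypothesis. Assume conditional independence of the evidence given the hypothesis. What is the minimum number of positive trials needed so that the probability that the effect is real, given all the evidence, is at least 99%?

Prior odds: 0.0002 ÷ 0.9998 = 1/4999.
Likelihood ratio per positive trial = 20.
Target posterior odds = 0.99/0.01 = 99.
Need (1/4999) × 20ⁿ ≥ 99, i.e. 20ⁿ ≥ 494901.
20⁴ = 160000 falls short of 494901 but 20⁵ = 3200000 reaches it, so n = 5.

5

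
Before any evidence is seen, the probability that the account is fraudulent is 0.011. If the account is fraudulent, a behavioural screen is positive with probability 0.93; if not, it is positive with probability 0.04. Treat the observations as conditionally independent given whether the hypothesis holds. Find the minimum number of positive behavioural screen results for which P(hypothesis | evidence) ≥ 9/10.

3

Prior odds = 0.011/0.989 = 11/989.
Likelihood ratio of a positive = 0.93/0.04 = 23.25.
Target odds: 0.9 ÷ 0.1 = 9.
Require 23.25ⁿ ≥ 9 ÷ (11/989) = 8901/11.
23.25² = 540.5625 falls short of 8901/11 but 23.25³ = 804357/64 reaches it, so n = 3.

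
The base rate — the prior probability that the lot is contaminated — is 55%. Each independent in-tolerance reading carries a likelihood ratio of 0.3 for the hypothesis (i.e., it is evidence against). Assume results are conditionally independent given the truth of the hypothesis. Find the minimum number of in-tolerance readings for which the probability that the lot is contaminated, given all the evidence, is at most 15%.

Prior odds: 0.55 ÷ 0.45 = 11/9.
Likelihood ratio per in-tolerance reading = 0.3.
Target odds: 0.15 ÷ 0.85 = 3/17.
Need (11/9) × 0.3ⁿ ≤ 3/17, i.e. 0.3ⁿ ≤ 27/187.
0.3¹ = 0.3 is still above 27/187 but 0.3² = 0.09 is at or below it, so n = 2.

2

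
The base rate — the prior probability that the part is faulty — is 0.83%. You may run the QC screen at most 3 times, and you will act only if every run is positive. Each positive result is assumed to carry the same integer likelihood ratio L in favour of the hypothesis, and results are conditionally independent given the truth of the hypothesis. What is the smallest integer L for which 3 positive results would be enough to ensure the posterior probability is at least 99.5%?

Prior odds = 0.0083/0.9917 = 83/9917.
Target odds = 0.995/0.005 = 199.
Need L³ ≥ 199 ÷ (83/9917) = 1973483/83.
28³ = 21952 < 1973483/83 ≤ 24389 = 29³, so L = 29.

29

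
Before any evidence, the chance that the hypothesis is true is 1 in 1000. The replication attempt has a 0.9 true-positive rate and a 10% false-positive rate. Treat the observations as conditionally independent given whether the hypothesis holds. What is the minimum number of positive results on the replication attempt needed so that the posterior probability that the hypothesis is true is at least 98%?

5

Prior odds = 0.001/0.999 = 1/999.
Likelihood ratio of a positive result = 0.9/0.1 = 9.
Target posterior odds = 0.98/0.02 = 49.
Need (1/999) × 9ⁿ ≥ 49, i.e. 9ⁿ ≥ 48951.
9⁴ = 6561 falls short of 48951 but 9⁵ = 59049 reaches it, so n = 5.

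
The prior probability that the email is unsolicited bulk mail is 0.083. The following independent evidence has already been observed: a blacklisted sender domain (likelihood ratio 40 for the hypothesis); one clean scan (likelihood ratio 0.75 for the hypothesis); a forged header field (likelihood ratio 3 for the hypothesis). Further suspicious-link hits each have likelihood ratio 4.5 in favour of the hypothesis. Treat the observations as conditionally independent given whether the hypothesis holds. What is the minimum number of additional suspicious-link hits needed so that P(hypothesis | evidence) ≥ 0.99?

Prior odds = 0.083/0.917 = 83/917.
Combined Bayes factor of the evidence already in hand = 40 × 0.75 × 3 = 90.
Odds after that evidence = (83/917) × 90 = 7470/917.
Target odds = 0.99/0.01 = 99.
Need 4.5ⁿ ≥ 99 ÷ (7470/917) = 10087/830.
4.5¹ = 4.5 falls short of 10087/830 but 4.5² = 20.25 reaches it, so n = 2.

2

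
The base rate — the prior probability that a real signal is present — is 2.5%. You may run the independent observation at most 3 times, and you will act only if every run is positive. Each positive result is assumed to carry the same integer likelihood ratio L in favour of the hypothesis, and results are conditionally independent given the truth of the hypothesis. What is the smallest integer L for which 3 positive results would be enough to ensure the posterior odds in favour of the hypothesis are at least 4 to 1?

6

Prior odds = 0.025/0.975 = 1/39.
Target odds = 4.
Need L³ ≥ 4 ÷ (1/39) = 156.
5³ = 125 < 156 ≤ 216 = 6³, so L = 6.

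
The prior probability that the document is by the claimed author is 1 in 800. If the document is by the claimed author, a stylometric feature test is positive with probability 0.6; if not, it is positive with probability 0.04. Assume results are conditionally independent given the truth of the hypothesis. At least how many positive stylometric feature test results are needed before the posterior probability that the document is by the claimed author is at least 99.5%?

5

Prior odds: 0.00125 ÷ 0.99875 = 1/799.
Likelihood ratio of a positive = 0.6/0.04 = 15.
Target posterior odds = 0.995/0.005 = 199.
Require 15ⁿ ≥ 199 ÷ (1/799) = 159001.
15⁴ = 50625 falls short of 159001 but 15⁵ = 759375 reaches it, so n = 5.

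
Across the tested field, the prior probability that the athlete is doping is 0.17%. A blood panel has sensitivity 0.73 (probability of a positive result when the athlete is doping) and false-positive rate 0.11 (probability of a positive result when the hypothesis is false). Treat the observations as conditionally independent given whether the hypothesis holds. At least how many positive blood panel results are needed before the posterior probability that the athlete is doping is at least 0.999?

Prior odds: 0.0017 ÷ 0.9983 = 17/9983.
Likelihood ratio of a positive result = 0.73/0.11 = 73/11.
Target posterior odds = 0.999/0.001 = 999.
Require (73/11)ⁿ ≥ 999 ÷ (17/9983) = 9973017/17.
(73/11)⁷ ≈566906 falls short of 9973017/17 but (73/11)⁸ ≈3.7622e+06 reaches it, so n = 8.

8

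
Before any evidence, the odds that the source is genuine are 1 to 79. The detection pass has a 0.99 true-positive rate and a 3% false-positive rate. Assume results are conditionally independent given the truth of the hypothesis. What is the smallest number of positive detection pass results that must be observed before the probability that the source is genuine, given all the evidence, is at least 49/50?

Prior odds = 1/79.
Likelihood ratio of a positive result = 0.99/0.03 = 33.
Target posterior odds = 0.98/0.02 = 49.
Need (1/79) × 33ⁿ ≥ 49, i.e. 33ⁿ ≥ 3871.
33² = 1089 falls short of 3871 but 33³ = 35937 reaches it, so n = 3.

3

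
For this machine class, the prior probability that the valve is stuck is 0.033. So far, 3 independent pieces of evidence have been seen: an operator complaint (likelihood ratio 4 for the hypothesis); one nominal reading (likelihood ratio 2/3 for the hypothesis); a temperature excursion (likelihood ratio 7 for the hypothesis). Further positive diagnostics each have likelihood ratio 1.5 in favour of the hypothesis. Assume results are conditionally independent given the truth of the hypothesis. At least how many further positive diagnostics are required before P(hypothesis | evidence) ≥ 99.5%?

Prior odds = 0.033/0.967 = 33/967.
Combined Bayes factor of the evidence already in hand = 4 × (2/3) × 7 = 56/3.
Odds after that evidence = (33/967) × 56/3 = 616/967.
Target odds = 0.995/0.005 = 199.
Need 1.5ⁿ ≥ 199 ÷ (616/967) = 192433/616.
1.5¹⁴ = 4782969/16384 falls short of 192433/616 but 1.5¹⁵ = 14348907/32768 reaches it, so n = 15.

15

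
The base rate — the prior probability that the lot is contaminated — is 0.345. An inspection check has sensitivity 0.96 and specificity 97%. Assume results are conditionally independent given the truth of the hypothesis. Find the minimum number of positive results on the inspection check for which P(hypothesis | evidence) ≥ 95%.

2

Prior odds: 0.345 ÷ 0.655 = 69/131.
False-positive rate = 1 − 0.97 = 0.03; likelihood ratio of a positive = 0.96/0.03 = 32.
Target odds: 0.95 ÷ 0.05 = 19.
Require 32ⁿ ≥ 19 ÷ (69/131) = 2489/69.
32¹ = 32 falls short of 2489/69 but 32² = 1024 reaches it, so n = 2.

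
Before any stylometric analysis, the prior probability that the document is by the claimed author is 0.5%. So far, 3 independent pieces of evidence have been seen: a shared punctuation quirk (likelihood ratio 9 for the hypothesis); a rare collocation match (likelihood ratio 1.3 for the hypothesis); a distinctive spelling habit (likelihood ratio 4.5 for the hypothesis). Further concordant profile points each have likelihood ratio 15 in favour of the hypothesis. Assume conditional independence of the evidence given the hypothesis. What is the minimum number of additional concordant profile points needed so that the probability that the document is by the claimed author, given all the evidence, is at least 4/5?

Prior odds = 0.005/0.995 = 1/199.
Combined Bayes factor of the evidence already in hand = 9 × 1.3 × 4.5 = 52.65.
Odds after that evidence = (1/199) × 52.65 = 1053/3980.
Target odds = 0.8/0.2 = 4.
Need 15ⁿ ≥ 4 ÷ (1053/3980) = 15920/1053.
15¹ = 15 falls short of 15920/1053 but 15² = 225 reaches it, so n = 2.

2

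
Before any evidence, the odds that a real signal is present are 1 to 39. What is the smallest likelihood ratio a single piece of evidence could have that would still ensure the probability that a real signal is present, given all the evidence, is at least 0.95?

741

Prior odds = 1/39.
Target odds = 0.95/0.05 = 19.
Required Bayes factor = 19 ÷ (1/39) = 741.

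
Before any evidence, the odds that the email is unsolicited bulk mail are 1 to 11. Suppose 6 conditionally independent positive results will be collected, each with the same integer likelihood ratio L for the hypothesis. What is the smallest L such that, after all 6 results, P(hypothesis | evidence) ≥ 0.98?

Prior odds = 1/11.
Target odds = 0.98/0.02 = 49.
Need L⁶ ≥ 49 ÷ (1/11) = 539.
2⁶ = 64 < 539 ≤ 729 = 3⁶, so L = 3.

3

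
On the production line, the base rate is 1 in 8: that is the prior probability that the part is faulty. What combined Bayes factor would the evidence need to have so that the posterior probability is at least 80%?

Prior odds = 0.125/0.875 = 1/7.
Target odds = 0.8/0.2 = 4.
Required Bayes factor = 4 ÷ (1/7) = 28.

28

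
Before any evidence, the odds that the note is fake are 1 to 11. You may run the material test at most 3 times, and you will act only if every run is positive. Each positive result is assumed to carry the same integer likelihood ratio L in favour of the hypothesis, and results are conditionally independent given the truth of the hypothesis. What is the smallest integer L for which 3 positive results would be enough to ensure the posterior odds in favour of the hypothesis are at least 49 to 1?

Prior odds = 1/11.
Target odds = 49.
Need L³ ≥ 49 ÷ (1/11) = 539.
8³ = 512 < 539 ≤ 729 = 9³, so L = 9.

9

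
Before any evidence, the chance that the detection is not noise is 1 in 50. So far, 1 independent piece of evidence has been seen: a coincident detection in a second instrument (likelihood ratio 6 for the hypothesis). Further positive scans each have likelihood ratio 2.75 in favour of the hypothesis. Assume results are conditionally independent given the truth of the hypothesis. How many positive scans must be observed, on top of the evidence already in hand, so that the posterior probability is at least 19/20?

5

Prior odds = 0.02/0.98 = 1/49.
Bayes factor of the evidence already in hand = 6.
Odds after that evidence = (1/49) × 6 = 6/49.
Target odds = 0.95/0.05 = 19.
Need 2.75ⁿ ≥ 19 ÷ (6/49) = 931/6.
2.75⁴ = 57.19140625 falls short of 931/6 but 2.75⁵ = 161051/1024 reaches it, so n = 5.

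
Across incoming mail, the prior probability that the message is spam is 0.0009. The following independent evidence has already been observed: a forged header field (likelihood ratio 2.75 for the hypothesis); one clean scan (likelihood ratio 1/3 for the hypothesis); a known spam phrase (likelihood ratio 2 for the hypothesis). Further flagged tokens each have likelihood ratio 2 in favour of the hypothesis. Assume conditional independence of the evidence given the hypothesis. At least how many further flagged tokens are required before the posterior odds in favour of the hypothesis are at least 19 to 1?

14

Prior odds = 0.0009/0.9991 = 9/9991.
Combined Bayes factor of the evidence already in hand = 2.75 × (1/3) × 2 = 11/6.
Odds after that evidence = (9/9991) × 11/6 = 33/19982.
Target odds = 19.
Need 2ⁿ ≥ 19 ÷ (33/19982) = 379658/33.
2¹³ = 8192 falls short of 379658/33 but 2¹⁴ = 16384 reaches it, so n = 14.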